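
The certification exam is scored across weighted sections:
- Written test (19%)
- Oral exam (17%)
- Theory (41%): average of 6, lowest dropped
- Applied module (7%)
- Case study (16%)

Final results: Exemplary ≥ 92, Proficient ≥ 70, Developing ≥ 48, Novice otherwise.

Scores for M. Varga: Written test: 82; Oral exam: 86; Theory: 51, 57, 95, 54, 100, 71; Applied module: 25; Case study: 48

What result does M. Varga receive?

Proficient

Theory: drop 51 → average of remaining 5 = 377/5 = 75.4
Weighted total:
  Written test 82 × 0.19 = 15.58
  Oral exam 86 × 0.17 = 14.62
  Theory 75.4 × 0.41 = 30.914
  Applied module 25 × 0.07 = 1.75
  Case study 48 × 0.16 = 7.68
Sum = 70.544
70.544 is ≥ 70 and < 92 → Proficient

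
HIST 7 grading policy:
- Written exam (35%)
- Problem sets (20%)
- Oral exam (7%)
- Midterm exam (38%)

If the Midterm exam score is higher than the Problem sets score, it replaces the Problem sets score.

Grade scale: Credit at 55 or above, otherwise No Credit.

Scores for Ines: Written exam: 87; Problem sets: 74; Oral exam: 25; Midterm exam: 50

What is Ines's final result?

Midterm exam (50) ≤ Problem sets (74), so Problem sets stays at 74.
Weighted total:
  Written exam 87 × 0.35 = 30.45
  Problem sets 74 × 0.2 = 14.8
  Oral exam 25 × 0.07 = 1.75
  Midterm exam 50 × 0.38 = 19
Sum = 66
66 ≥ 55 → Credit

Credit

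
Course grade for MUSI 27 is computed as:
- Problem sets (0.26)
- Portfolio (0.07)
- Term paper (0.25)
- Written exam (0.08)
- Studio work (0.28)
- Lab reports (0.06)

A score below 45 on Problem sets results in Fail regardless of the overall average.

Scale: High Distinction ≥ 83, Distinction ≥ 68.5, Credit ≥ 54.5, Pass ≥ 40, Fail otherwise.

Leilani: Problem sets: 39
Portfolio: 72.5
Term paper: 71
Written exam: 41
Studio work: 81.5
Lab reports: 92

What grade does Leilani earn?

Problem sets score 39 < 45: minimum not met.
Weighted total:
  Problem sets 39 × 0.26 = 10.14
  Portfolio 72.5 × 0.07 = 5.075
  Term paper 71 × 0.25 = 17.75
  Written exam 41 × 0.08 = 3.28
  Studio work 81.5 × 0.28 = 22.82
  Lab reports 92 × 0.06 = 5.52
Sum = 64.585
Because the Problem sets minimum was not met, the result is Fail.

Fail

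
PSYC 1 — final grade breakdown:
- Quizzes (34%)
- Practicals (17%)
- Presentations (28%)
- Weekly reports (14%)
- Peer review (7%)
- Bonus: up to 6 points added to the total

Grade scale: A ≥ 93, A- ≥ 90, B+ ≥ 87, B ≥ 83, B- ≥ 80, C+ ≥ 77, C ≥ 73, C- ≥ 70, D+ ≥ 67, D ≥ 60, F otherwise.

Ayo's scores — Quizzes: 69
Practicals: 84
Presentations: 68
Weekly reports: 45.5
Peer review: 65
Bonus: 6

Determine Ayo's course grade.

C

Weighted total:
  Quizzes 69 × 0.34 = 23.46
  Practicals 84 × 0.17 = 14.28
  Presentations 68 × 0.28 = 19.04
  Weekly reports 45.5 × 0.14 = 6.37
  Peer review 65 × 0.07 = 4.55
Sum = 67.7
Bonus: 67.7 + 6 = 73.7
73.7 is ≥ 73 and < 77 → C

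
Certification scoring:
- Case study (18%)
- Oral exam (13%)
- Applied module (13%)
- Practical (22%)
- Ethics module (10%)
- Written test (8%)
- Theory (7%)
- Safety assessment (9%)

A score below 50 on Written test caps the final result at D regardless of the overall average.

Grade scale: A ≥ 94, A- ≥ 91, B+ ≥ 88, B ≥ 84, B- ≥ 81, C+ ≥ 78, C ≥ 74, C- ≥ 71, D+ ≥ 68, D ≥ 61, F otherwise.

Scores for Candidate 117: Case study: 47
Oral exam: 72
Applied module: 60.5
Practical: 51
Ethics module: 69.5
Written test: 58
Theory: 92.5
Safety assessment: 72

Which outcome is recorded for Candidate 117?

Written test score 58 ≥ 50: minimum met.
Weighted total:
  Case study 47 × 0.18 = 8.46
  Oral exam 72 × 0.13 = 9.36
  Applied module 60.5 × 0.13 = 7.865
  Practical 51 × 0.22 = 11.22
  Ethics module 69.5 × 0.1 = 6.95
  Written test 58 × 0.08 = 4.64
  Theory 92.5 × 0.07 = 6.475
  Safety assessment 72 × 0.09 = 6.48
Sum = 61.45
61.45 is ≥ 61 and < 68 → D

D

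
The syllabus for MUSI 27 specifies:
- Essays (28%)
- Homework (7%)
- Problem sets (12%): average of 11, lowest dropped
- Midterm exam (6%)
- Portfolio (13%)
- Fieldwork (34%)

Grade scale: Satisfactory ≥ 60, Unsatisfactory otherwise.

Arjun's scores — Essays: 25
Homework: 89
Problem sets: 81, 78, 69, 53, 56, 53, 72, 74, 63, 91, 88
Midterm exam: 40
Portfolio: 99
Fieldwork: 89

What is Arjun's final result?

Satisfactory

Problem sets: drop 53 → average of remaining 10 = 725/10 = 72.5
Weighted total:
  Essays 25 × 0.28 = 7
  Homework 89 × 0.07 = 6.23
  Problem sets 72.5 × 0.12 = 8.7
  Midterm exam 40 × 0.06 = 2.4
  Portfolio 99 × 0.13 = 12.87
  Fieldwork 89 × 0.34 = 30.26
Sum = 67.46
67.46 ≥ 60 → Satisfactory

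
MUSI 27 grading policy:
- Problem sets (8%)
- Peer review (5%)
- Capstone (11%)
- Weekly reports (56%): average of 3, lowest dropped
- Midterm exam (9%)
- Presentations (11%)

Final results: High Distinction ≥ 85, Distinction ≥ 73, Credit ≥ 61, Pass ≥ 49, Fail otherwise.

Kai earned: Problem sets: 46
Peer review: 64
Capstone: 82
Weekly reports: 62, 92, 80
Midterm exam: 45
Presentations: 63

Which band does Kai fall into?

Weekly reports: drop 62 → average of remaining 2 = 172/2 = 86
Weighted total:
  Problem sets 46 × 0.08 = 3.68
  Peer review 64 × 0.05 = 3.2
  Capstone 82 × 0.11 = 9.02
  Weekly reports 86 × 0.56 = 48.16
  Midterm exam 45 × 0.09 = 4.05
  Presentations 63 × 0.11 = 6.93
Sum = 75.04
75.04 is ≥ 73 and < 85 → Distinction

Distinction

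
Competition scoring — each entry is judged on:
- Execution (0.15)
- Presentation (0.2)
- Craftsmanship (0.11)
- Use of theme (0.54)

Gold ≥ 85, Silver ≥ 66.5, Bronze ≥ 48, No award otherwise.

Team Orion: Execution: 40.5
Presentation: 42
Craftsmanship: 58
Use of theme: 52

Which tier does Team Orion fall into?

Bronze

Weighted total:
  Execution 40.5 × 0.15 = 6.075
  Presentation 42 × 0.2 = 8.4
  Craftsmanship 58 × 0.11 = 6.38
  Use of theme 52 × 0.54 = 28.08
Sum = 48.935
48.935 is ≥ 48 and < 66.5 → Bronze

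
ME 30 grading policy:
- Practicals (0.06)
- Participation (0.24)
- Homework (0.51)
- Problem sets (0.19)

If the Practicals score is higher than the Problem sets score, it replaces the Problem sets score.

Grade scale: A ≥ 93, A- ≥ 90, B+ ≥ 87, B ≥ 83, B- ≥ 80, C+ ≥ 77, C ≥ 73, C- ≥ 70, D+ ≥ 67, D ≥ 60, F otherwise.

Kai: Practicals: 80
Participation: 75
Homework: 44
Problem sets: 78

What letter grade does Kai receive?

D

Practicals (80) > Problem sets (78), so Problem sets counts as 80.
Weighted total:
  Practicals 80 × 0.06 = 4.8
  Participation 75 × 0.24 = 18
  Homework 44 × 0.51 = 22.44
  Problem sets 80 × 0.19 = 15.2
Sum = 60.44
60.44 is ≥ 60 and < 67 → D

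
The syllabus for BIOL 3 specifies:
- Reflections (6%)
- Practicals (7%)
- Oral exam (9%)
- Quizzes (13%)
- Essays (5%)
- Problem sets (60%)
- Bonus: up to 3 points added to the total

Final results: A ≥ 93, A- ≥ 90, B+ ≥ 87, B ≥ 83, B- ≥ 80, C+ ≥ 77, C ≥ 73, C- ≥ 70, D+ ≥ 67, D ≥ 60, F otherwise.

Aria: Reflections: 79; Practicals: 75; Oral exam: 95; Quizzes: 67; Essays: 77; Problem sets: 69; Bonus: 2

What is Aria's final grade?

C

Weighted total:
  Reflections 79 × 0.06 = 4.74
  Practicals 75 × 0.07 = 5.25
  Oral exam 95 × 0.09 = 8.55
  Quizzes 67 × 0.13 = 8.71
  Essays 77 × 0.05 = 3.85
  Problem sets 69 × 0.6 = 41.4
Sum = 72.5
Bonus: 72.5 + 2 = 74.5
74.5 is ≥ 73 and < 77 → C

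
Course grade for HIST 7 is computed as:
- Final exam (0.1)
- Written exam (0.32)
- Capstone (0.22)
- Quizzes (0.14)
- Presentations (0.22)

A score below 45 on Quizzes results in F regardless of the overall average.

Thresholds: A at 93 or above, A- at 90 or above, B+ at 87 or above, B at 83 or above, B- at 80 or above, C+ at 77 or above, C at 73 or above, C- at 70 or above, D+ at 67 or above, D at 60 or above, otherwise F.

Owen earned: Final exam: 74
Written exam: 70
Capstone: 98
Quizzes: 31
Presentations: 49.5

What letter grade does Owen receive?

Quizzes score 31 < 45: minimum not met.
Weighted total:
  Final exam 74 × 0.1 = 7.4
  Written exam 70 × 0.32 = 22.4
  Capstone 98 × 0.22 = 21.56
  Quizzes 31 × 0.14 = 4.34
  Presentations 49.5 × 0.22 = 10.89
Sum = 66.59
Because the Quizzes minimum was not met, the result is F.

F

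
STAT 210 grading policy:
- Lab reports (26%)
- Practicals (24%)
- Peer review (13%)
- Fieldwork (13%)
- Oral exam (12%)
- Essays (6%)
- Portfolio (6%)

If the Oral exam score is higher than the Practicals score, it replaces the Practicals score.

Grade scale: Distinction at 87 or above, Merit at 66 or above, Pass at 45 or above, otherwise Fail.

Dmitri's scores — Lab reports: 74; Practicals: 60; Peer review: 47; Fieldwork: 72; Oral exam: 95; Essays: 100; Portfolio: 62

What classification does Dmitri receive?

Merit

Oral exam (95) > Practicals (60), so Practicals counts as 95.
Weighted total:
  Lab reports 74 × 0.26 = 19.24
  Practicals 95 × 0.24 = 22.8
  Peer review 47 × 0.13 = 6.11
  Fieldwork 72 × 0.13 = 9.36
  Oral exam 95 × 0.12 = 11.4
  Essays 100 × 0.06 = 6
  Portfolio 62 × 0.06 = 3.72
Sum = 78.63
78.63 is ≥ 66 and < 87 → Merit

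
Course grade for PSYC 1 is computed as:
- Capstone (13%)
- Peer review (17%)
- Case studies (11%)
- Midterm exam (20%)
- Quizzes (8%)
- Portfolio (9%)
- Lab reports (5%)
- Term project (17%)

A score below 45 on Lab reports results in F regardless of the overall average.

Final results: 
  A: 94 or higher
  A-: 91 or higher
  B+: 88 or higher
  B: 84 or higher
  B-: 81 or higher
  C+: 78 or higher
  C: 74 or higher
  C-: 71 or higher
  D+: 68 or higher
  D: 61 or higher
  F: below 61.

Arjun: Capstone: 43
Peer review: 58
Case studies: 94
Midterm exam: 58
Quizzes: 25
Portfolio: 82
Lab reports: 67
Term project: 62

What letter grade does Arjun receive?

F

Lab reports score 67 ≥ 45: minimum met.
Weighted total:
  Capstone 43 × 0.13 = 5.59
  Peer review 58 × 0.17 = 9.86
  Case studies 94 × 0.11 = 10.34
  Midterm exam 58 × 0.2 = 11.6
  Quizzes 25 × 0.08 = 2
  Portfolio 82 × 0.09 = 7.38
  Lab reports 67 × 0.05 = 3.35
  Term project 62 × 0.17 = 10.54
Sum = 60.66
60.66 < 61 → F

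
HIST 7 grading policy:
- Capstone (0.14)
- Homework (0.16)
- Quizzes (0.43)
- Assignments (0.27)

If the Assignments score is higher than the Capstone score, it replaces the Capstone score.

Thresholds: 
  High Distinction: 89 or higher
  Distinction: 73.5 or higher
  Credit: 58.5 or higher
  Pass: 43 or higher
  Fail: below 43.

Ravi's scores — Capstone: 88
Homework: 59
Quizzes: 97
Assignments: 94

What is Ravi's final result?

High Distinction

Assignments (94) > Capstone (88), so Capstone counts as 94.
Weighted total:
  Capstone 94 × 0.14 = 13.16
  Homework 59 × 0.16 = 9.44
  Quizzes 97 × 0.43 = 41.71
  Assignments 94 × 0.27 = 25.38
Sum = 89.69
89.69 ≥ 89 → High Distinction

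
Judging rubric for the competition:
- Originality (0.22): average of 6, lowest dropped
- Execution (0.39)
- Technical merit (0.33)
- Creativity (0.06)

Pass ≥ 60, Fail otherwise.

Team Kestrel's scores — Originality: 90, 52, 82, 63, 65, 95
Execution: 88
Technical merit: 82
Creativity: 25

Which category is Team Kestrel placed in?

Originality: drop 52 → average of remaining 5 = 395/5 = 79
Weighted total:
  Originality 79 × 0.22 = 17.38
  Execution 88 × 0.39 = 34.32
  Technical merit 82 × 0.33 = 27.06
  Creativity 25 × 0.06 = 1.5
Sum = 80.26
80.26 ≥ 60 → Pass

Pass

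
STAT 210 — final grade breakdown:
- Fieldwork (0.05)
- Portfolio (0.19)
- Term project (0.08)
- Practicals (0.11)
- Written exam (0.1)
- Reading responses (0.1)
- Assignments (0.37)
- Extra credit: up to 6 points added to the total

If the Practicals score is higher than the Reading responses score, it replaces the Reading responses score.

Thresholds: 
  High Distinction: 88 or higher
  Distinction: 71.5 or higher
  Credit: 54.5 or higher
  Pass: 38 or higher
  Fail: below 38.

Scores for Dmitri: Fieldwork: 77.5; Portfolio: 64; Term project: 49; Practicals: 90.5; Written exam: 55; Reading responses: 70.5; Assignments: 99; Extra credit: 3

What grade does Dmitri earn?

Practicals (90.5) > Reading responses (70.5), so Reading responses counts as 90.5.
Weighted total:
  Fieldwork 77.5 × 0.05 = 3.875
  Portfolio 64 × 0.19 = 12.16
  Term project 49 × 0.08 = 3.92
  Practicals 90.5 × 0.11 = 9.955
  Written exam 55 × 0.1 = 5.5
  Reading responses 90.5 × 0.1 = 9.05
  Assignments 99 × 0.37 = 36.63
Sum = 81.09
Extra credit: 81.09 + 3 = 84.09
84.09 is ≥ 71.5 and < 88 → Distinction

Distinction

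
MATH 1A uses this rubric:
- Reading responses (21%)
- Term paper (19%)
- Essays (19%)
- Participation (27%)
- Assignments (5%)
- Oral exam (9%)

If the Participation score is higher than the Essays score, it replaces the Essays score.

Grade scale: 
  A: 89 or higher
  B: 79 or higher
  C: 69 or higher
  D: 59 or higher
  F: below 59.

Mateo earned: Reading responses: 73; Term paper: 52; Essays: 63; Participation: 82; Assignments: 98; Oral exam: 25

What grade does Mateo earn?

C

Participation (82) > Essays (63), so Essays counts as 82.
Weighted total:
  Reading responses 73 × 0.21 = 15.33
  Term paper 52 × 0.19 = 9.88
  Essays 82 × 0.19 = 15.58
  Participation 82 × 0.27 = 22.14
  Assignments 98 × 0.05 = 4.9
  Oral exam 25 × 0.09 = 2.25
Sum = 70.08
70.08 is ≥ 69 and < 79 → C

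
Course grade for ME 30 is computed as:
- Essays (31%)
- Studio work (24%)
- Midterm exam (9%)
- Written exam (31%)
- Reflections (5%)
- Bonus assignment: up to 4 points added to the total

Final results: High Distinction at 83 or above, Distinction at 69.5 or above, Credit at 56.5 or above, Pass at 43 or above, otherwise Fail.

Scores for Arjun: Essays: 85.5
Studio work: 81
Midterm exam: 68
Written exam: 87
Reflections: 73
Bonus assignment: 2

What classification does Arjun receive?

Weighted total:
  Essays 85.5 × 0.31 = 26.505
  Studio work 81 × 0.24 = 19.44
  Midterm exam 68 × 0.09 = 6.12
  Written exam 87 × 0.31 = 26.97
  Reflections 73 × 0.05 = 3.65
Sum = 82.685
Bonus assignment: 82.685 + 2 = 84.685
84.685 ≥ 83 → High Distinction

High Distinction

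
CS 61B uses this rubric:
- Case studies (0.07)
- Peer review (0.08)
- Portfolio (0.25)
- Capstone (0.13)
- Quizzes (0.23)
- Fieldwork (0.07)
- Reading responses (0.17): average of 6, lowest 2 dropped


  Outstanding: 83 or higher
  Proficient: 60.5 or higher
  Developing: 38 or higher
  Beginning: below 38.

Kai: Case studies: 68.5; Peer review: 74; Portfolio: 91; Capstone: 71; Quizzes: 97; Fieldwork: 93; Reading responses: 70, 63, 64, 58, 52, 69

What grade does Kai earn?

Reading responses: drop 52, 58 → average of remaining 4 = 266/4 = 66.5
Weighted total:
  Case studies 68.5 × 0.07 = 4.795
  Peer review 74 × 0.08 = 5.92
  Portfolio 91 × 0.25 = 22.75
  Capstone 71 × 0.13 = 9.23
  Quizzes 97 × 0.23 = 22.31
  Fieldwork 93 × 0.07 = 6.51
  Reading responses 66.5 × 0.17 = 11.305
Sum = 82.82
82.82 is ≥ 60.5 and < 83 → Proficient

Proficient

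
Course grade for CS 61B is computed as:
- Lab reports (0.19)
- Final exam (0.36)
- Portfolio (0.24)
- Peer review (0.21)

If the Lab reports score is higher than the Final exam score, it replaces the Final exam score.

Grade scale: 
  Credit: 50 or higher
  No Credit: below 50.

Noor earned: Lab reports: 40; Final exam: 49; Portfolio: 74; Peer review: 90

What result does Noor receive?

Lab reports (40) ≤ Final exam (49), so Final exam stays at 49.
Weighted total:
  Lab reports 40 × 0.19 = 7.6
  Final exam 49 × 0.36 = 17.64
  Portfolio 74 × 0.24 = 17.76
  Peer review 90 × 0.21 = 18.9
Sum = 61.9
61.9 ≥ 50 → Credit

Credit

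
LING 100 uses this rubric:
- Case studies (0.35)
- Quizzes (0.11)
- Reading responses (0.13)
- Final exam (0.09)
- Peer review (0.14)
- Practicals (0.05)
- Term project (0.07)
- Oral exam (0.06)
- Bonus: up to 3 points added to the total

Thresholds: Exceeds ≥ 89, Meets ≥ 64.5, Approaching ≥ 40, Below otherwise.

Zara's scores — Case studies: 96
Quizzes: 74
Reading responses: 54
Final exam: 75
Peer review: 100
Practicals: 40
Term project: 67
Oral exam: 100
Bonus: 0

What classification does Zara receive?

Weighted total:
  Case studies 96 × 0.35 = 33.6
  Quizzes 74 × 0.11 = 8.14
  Reading responses 54 × 0.13 = 7.02
  Final exam 75 × 0.09 = 6.75
  Peer review 100 × 0.14 = 14
  Practicals 40 × 0.05 = 2
  Term project 67 × 0.07 = 4.69
  Oral exam 100 × 0.06 = 6
Sum = 82.2
Bonus: 82.2 + 0 = 82.2
82.2 is ≥ 64.5 and < 89 → Meets

Meets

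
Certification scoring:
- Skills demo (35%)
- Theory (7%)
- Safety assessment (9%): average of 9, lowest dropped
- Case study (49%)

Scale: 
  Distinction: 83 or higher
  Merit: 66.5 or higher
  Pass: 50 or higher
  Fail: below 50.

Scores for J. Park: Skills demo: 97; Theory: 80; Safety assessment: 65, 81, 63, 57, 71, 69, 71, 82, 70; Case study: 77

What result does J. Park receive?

Distinction

Safety assessment: drop 57 → average of remaining 8 = 572/8 = 71.5
Weighted total:
  Skills demo 97 × 0.35 = 33.95
  Theory 80 × 0.07 = 5.6
  Safety assessment 71.5 × 0.09 = 6.435
  Case study 77 × 0.49 = 37.73
Sum = 83.715
83.715 ≥ 83 → Distinction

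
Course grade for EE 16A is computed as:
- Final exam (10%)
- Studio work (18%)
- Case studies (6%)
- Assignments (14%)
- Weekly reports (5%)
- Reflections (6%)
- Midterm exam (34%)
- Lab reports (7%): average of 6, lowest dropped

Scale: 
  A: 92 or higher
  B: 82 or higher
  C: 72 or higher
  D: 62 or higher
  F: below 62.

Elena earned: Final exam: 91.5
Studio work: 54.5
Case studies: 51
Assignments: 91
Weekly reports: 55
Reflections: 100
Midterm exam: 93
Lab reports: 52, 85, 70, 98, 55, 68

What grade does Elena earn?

C

Lab reports: drop 52 → average of remaining 5 = 376/5 = 75.2
Weighted total:
  Final exam 91.5 × 0.1 = 9.15
  Studio work 54.5 × 0.18 = 9.81
  Case studies 51 × 0.06 = 3.06
  Assignments 91 × 0.14 = 12.74
  Weekly reports 55 × 0.05 = 2.75
  Reflections 100 × 0.06 = 6
  Midterm exam 93 × 0.34 = 31.62
  Lab reports 75.2 × 0.07 = 5.264
Sum = 80.394
80.394 is ≥ 72 and < 82 → C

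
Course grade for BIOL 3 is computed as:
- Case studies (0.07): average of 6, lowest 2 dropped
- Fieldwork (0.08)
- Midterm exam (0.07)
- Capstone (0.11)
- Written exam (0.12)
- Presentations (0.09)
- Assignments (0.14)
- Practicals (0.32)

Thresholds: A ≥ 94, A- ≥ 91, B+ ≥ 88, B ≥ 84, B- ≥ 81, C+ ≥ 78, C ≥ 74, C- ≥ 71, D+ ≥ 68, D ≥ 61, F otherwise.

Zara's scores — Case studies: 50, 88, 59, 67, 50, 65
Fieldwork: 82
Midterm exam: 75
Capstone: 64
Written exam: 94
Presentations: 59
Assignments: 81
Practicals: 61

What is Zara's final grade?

C-

Case studies: drop 50, 50 → average of remaining 4 = 279/4 = 69.75
Weighted total:
  Case studies 69.75 × 0.07 = 4.8825
  Fieldwork 82 × 0.08 = 6.56
  Midterm exam 75 × 0.07 = 5.25
  Capstone 64 × 0.11 = 7.04
  Written exam 94 × 0.12 = 11.28
  Presentations 59 × 0.09 = 5.31
  Assignments 81 × 0.14 = 11.34
  Practicals 61 × 0.32 = 19.52
Sum = 71.1825
71.1825 is ≥ 71 and < 74 → C-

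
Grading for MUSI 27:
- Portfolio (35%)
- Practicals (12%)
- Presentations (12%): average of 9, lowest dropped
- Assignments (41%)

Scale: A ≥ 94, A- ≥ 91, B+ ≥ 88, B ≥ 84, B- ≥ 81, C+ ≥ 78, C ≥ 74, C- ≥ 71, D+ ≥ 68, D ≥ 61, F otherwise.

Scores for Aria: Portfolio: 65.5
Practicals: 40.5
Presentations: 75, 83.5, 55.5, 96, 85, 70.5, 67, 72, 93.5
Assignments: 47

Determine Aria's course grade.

F

Presentations: drop 55.5 → average of remaining 8 = 642.5/8 = 80.3125
Weighted total:
  Portfolio 65.5 × 0.35 = 22.925
  Practicals 40.5 × 0.12 = 4.86
  Presentations 80.3125 × 0.12 = 9.6375
  Assignments 47 × 0.41 = 19.27
Sum = 56.6925
56.6925 < 61 → F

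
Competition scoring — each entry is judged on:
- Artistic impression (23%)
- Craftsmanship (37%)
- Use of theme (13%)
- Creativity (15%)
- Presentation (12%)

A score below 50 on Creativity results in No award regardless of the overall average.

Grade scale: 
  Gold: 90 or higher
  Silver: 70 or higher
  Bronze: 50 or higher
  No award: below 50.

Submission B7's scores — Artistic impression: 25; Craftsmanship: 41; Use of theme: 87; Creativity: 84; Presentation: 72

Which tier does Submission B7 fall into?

Creativity score 84 ≥ 50: minimum met.
Weighted total:
  Artistic impression 25 × 0.23 = 5.75
  Craftsmanship 41 × 0.37 = 15.17
  Use of theme 87 × 0.13 = 11.31
  Creativity 84 × 0.15 = 12.6
  Presentation 72 × 0.12 = 8.64
Sum = 53.47
53.47 is ≥ 50 and < 70 → Bronze

Bronze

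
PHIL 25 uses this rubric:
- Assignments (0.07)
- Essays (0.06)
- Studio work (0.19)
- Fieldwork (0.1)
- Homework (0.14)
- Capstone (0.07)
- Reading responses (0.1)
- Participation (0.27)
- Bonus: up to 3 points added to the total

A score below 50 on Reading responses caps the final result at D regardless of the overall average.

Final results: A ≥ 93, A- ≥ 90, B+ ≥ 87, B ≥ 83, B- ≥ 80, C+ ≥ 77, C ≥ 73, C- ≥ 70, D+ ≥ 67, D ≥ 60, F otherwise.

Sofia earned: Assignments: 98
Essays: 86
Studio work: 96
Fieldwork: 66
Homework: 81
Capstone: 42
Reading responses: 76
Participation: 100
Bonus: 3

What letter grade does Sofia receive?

Reading responses score 76 ≥ 50: minimum met.
Weighted total:
  Assignments 98 × 0.07 = 6.86
  Essays 86 × 0.06 = 5.16
  Studio work 96 × 0.19 = 18.24
  Fieldwork 66 × 0.1 = 6.6
  Homework 81 × 0.14 = 11.34
  Capstone 42 × 0.07 = 2.94
  Reading responses 76 × 0.1 = 7.6
  Participation 100 × 0.27 = 27
Sum = 85.74
Bonus: 85.74 + 3 = 88.74
88.74 is ≥ 87 and < 90 → B+

B+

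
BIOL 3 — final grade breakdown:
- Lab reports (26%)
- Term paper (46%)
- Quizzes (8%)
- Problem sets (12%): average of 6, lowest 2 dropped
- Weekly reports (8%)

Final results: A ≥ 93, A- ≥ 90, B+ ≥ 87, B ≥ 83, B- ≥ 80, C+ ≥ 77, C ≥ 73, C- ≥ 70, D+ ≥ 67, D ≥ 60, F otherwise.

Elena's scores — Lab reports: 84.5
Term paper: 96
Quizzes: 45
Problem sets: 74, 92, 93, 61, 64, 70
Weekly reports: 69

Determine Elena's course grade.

B

Problem sets: drop 61, 64 → average of remaining 4 = 329/4 = 82.25
Weighted total:
  Lab reports 84.5 × 0.26 = 21.97
  Term paper 96 × 0.46 = 44.16
  Quizzes 45 × 0.08 = 3.6
  Problem sets 82.25 × 0.12 = 9.87
  Weekly reports 69 × 0.08 = 5.52
Sum = 85.12
85.12 is ≥ 83 and < 87 → B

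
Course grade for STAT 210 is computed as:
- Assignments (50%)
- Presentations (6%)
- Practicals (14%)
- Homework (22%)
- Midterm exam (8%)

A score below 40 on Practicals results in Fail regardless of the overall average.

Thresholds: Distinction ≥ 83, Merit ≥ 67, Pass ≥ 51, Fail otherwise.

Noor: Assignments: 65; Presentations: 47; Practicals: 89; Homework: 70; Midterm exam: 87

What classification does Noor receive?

Practicals score 89 ≥ 40: minimum met.
Weighted total:
  Assignments 65 × 0.5 = 32.5
  Presentations 47 × 0.06 = 2.82
  Practicals 89 × 0.14 = 12.46
  Homework 70 × 0.22 = 15.4
  Midterm exam 87 × 0.08 = 6.96
Sum = 70.14
70.14 is ≥ 67 and < 83 → Merit

Merit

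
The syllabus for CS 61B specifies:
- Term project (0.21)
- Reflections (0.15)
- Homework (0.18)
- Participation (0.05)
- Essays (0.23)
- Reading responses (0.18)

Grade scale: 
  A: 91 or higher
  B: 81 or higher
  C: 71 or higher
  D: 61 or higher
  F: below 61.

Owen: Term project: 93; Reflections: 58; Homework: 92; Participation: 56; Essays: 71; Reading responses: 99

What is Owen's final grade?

B

Weighted total:
  Term project 93 × 0.21 = 19.53
  Reflections 58 × 0.15 = 8.7
  Homework 92 × 0.18 = 16.56
  Participation 56 × 0.05 = 2.8
  Essays 71 × 0.23 = 16.33
  Reading responses 99 × 0.18 = 17.82
Sum = 81.74
81.74 is ≥ 81 and < 91 → B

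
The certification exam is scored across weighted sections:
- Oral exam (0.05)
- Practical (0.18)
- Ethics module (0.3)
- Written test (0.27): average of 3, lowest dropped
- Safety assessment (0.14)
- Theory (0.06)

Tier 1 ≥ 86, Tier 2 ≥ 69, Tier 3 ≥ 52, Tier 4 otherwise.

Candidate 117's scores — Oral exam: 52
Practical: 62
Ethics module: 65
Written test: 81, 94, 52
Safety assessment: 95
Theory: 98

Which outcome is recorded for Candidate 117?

Tier 2

Written test: drop 52 → average of remaining 2 = 175/2 = 87.5
Weighted total:
  Oral exam 52 × 0.05 = 2.6
  Practical 62 × 0.18 = 11.16
  Ethics module 65 × 0.3 = 19.5
  Written test 87.5 × 0.27 = 23.625
  Safety assessment 95 × 0.14 = 13.3
  Theory 98 × 0.06 = 5.88
Sum = 76.065
76.065 is ≥ 69 and < 86 → Tier 2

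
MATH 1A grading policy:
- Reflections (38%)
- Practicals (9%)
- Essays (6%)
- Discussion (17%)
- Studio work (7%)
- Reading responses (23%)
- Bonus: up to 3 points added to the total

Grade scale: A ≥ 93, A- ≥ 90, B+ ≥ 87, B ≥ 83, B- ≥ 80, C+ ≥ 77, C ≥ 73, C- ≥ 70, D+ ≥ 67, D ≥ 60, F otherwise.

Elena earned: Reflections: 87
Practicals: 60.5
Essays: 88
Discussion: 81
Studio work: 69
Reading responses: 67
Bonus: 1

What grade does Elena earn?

C+

Weighted total:
  Reflections 87 × 0.38 = 33.06
  Practicals 60.5 × 0.09 = 5.445
  Essays 88 × 0.06 = 5.28
  Discussion 81 × 0.17 = 13.77
  Studio work 69 × 0.07 = 4.83
  Reading responses 67 × 0.23 = 15.41
Sum = 77.795
Bonus: 77.795 + 1 = 78.795
78.795 is ≥ 77 and < 80 → C+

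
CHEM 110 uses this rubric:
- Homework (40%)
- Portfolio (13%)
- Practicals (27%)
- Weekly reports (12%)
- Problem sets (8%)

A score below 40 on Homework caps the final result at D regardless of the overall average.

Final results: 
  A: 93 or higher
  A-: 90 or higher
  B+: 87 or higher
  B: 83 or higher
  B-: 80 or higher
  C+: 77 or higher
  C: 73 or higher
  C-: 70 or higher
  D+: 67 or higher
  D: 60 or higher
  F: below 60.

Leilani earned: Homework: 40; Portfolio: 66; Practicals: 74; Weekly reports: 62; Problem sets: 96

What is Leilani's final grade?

F

Homework score 40 ≥ 40: minimum met.
Weighted total:
  Homework 40 × 0.4 = 16
  Portfolio 66 × 0.13 = 8.58
  Practicals 74 × 0.27 = 19.98
  Weekly reports 62 × 0.12 = 7.44
  Problem sets 96 × 0.08 = 7.68
Sum = 59.68
59.68 < 60 → F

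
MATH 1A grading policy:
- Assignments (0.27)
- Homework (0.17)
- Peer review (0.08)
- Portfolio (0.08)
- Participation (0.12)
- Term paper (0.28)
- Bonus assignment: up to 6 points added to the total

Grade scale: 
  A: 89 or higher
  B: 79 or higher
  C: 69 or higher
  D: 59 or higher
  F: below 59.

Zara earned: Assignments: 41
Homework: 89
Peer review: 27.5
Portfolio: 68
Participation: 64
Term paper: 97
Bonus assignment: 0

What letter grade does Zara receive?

Weighted total:
  Assignments 41 × 0.27 = 11.07
  Homework 89 × 0.17 = 15.13
  Peer review 27.5 × 0.08 = 2.2
  Portfolio 68 × 0.08 = 5.44
  Participation 64 × 0.12 = 7.68
  Term paper 97 × 0.28 = 27.16
Sum = 68.68
Bonus assignment: 68.68 + 0 = 68.68
68.68 is ≥ 59 and < 69 → D

D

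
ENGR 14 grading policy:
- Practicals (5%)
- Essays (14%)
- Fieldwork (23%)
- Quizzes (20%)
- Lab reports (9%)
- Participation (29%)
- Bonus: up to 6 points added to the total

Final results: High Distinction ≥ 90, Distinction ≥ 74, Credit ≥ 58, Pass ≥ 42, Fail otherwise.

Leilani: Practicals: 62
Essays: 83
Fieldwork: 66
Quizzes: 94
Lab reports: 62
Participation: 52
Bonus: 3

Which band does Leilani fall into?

Weighted total:
  Practicals 62 × 0.05 = 3.1
  Essays 83 × 0.14 = 11.62
  Fieldwork 66 × 0.23 = 15.18
  Quizzes 94 × 0.2 = 18.8
  Lab reports 62 × 0.09 = 5.58
  Participation 52 × 0.29 = 15.08
Sum = 69.36
Bonus: 69.36 + 3 = 72.36
72.36 is ≥ 58 and < 74 → Credit

Credit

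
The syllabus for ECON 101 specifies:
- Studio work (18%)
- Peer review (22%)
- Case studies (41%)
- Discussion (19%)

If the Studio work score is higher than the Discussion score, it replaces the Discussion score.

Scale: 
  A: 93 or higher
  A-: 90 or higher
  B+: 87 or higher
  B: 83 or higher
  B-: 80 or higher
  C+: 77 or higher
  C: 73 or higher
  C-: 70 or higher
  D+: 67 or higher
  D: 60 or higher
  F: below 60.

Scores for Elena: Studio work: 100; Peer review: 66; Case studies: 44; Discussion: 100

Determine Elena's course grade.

D+

Studio work (100) ≤ Discussion (100), so Discussion stays at 100.
Weighted total:
  Studio work 100 × 0.18 = 18
  Peer review 66 × 0.22 = 14.52
  Case studies 44 × 0.41 = 18.04
  Discussion 100 × 0.19 = 19
Sum = 69.56
69.56 is ≥ 67 and < 70 → D+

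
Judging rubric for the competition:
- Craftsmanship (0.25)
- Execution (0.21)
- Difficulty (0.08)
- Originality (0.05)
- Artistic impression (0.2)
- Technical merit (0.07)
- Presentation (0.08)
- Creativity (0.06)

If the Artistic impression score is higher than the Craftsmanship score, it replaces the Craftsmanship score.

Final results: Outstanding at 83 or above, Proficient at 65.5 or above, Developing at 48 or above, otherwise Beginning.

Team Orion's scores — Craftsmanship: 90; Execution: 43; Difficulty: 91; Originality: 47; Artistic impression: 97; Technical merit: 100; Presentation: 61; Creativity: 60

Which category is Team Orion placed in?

Proficient

Artistic impression (97) > Craftsmanship (90), so Craftsmanship counts as 97.
Weighted total:
  Craftsmanship 97 × 0.25 = 24.25
  Execution 43 × 0.21 = 9.03
  Difficulty 91 × 0.08 = 7.28
  Originality 47 × 0.05 = 2.35
  Artistic impression 97 × 0.2 = 19.4
  Technical merit 100 × 0.07 = 7
  Presentation 61 × 0.08 = 4.88
  Creativity 60 × 0.06 = 3.6
Sum = 77.79
77.79 is ≥ 65.5 and < 83 → Proficient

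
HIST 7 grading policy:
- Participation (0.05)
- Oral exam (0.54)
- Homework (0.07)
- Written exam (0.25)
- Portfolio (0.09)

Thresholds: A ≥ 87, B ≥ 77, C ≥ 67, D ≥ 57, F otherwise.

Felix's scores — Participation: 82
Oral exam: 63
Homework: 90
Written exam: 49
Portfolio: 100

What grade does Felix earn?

D

Weighted total:
  Participation 82 × 0.05 = 4.1
  Oral exam 63 × 0.54 = 34.02
  Homework 90 × 0.07 = 6.3
  Written exam 49 × 0.25 = 12.25
  Portfolio 100 × 0.09 = 9
Sum = 65.67
65.67 is ≥ 57 and < 67 → D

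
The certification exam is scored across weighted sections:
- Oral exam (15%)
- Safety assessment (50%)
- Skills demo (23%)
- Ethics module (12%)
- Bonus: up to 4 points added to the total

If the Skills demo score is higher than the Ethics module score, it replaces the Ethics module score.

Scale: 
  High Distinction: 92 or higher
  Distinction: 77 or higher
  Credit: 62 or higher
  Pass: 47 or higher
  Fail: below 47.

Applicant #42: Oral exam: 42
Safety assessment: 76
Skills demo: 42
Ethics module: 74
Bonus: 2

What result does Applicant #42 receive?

Skills demo (42) ≤ Ethics module (74), so Ethics module stays at 74.
Weighted total:
  Oral exam 42 × 0.15 = 6.3
  Safety assessment 76 × 0.5 = 38
  Skills demo 42 × 0.23 = 9.66
  Ethics module 74 × 0.12 = 8.88
Sum = 62.84
Bonus: 62.84 + 2 = 64.84
64.84 is ≥ 62 and < 77 → Credit

Credit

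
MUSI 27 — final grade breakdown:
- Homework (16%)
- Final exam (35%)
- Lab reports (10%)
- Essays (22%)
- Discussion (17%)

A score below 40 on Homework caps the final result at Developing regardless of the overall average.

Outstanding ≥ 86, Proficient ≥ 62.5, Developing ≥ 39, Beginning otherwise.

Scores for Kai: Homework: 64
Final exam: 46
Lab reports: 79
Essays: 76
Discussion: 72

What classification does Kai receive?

Proficient

Homework score 64 ≥ 40: minimum met.
Weighted total:
  Homework 64 × 0.16 = 10.24
  Final exam 46 × 0.35 = 16.1
  Lab reports 79 × 0.1 = 7.9
  Essays 76 × 0.22 = 16.72
  Discussion 72 × 0.17 = 12.24
Sum = 63.2
63.2 is ≥ 62.5 and < 86 → Proficient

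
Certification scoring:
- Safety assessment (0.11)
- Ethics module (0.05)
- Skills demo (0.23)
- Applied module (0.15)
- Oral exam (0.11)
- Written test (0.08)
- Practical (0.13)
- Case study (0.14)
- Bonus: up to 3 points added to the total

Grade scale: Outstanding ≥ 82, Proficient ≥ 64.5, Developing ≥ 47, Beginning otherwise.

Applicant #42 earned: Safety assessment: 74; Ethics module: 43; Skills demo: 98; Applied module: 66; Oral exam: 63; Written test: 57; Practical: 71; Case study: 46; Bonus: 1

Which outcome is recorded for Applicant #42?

Proficient

Weighted total:
  Safety assessment 74 × 0.11 = 8.14
  Ethics module 43 × 0.05 = 2.15
  Skills demo 98 × 0.23 = 22.54
  Applied module 66 × 0.15 = 9.9
  Oral exam 63 × 0.11 = 6.93
  Written test 57 × 0.08 = 4.56
  Practical 71 × 0.13 = 9.23
  Case study 46 × 0.14 = 6.44
Sum = 69.89
Bonus: 69.89 + 1 = 70.89
70.89 is ≥ 64.5 and < 82 → Proficient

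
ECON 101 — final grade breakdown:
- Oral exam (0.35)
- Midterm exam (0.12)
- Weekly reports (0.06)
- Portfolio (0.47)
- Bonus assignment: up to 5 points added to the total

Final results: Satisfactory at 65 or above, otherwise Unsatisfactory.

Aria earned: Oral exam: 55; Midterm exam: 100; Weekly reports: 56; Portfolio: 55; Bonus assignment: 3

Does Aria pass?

Unsatisfactory

Weighted total:
  Oral exam 55 × 0.35 = 19.25
  Midterm exam 100 × 0.12 = 12
  Weekly reports 56 × 0.06 = 3.36
  Portfolio 55 × 0.47 = 25.85
Sum = 60.46
Bonus assignment: 60.46 + 3 = 63.46
63.46 < 65 → Unsatisfactory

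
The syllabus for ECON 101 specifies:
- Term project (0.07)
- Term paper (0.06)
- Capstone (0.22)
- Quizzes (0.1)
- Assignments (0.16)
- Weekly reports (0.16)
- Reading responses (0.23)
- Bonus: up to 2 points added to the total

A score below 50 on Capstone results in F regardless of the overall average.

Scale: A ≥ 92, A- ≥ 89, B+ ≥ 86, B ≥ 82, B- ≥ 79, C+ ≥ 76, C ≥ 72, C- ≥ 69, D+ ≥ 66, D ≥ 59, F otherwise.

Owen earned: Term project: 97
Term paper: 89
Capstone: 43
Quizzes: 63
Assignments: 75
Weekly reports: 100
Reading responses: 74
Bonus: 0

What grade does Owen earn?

F

Capstone score 43 < 50: minimum not met.
Weighted total:
  Term project 97 × 0.07 = 6.79
  Term paper 89 × 0.06 = 5.34
  Capstone 43 × 0.22 = 9.46
  Quizzes 63 × 0.1 = 6.3
  Assignments 75 × 0.16 = 12
  Weekly reports 100 × 0.16 = 16
  Reading responses 74 × 0.23 = 17.02
Sum = 72.91
Bonus: 72.91 + 0 = 72.91
Because the Capstone minimum was not met, the result is F.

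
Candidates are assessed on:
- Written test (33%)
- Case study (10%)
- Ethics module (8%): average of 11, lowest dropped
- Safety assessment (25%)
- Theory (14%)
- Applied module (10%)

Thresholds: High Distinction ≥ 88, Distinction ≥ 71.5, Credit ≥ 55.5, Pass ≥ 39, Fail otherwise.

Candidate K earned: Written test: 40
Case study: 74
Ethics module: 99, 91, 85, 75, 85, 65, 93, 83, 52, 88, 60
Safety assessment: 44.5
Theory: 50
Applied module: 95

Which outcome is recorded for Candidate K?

Pass

Ethics module: drop 52 → average of remaining 10 = 824/10 = 82.4
Weighted total:
  Written test 40 × 0.33 = 13.2
  Case study 74 × 0.1 = 7.4
  Ethics module 82.4 × 0.08 = 6.592
  Safety assessment 44.5 × 0.25 = 11.125
  Theory 50 × 0.14 = 7
  Applied module 95 × 0.1 = 9.5
Sum = 54.817
54.817 is ≥ 39 and < 55.5 → Pass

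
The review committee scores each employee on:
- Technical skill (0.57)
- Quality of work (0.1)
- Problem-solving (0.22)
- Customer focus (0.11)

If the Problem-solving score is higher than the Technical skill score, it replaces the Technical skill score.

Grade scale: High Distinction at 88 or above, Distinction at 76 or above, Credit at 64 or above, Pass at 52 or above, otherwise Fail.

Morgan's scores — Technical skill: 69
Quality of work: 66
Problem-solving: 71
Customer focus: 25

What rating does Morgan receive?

Credit

Problem-solving (71) > Technical skill (69), so Technical skill counts as 71.
Weighted total:
  Technical skill 71 × 0.57 = 40.47
  Quality of work 66 × 0.1 = 6.6
  Problem-solving 71 × 0.22 = 15.62
  Customer focus 25 × 0.11 = 2.75
Sum = 65.44
65.44 is ≥ 64 and < 76 → Credit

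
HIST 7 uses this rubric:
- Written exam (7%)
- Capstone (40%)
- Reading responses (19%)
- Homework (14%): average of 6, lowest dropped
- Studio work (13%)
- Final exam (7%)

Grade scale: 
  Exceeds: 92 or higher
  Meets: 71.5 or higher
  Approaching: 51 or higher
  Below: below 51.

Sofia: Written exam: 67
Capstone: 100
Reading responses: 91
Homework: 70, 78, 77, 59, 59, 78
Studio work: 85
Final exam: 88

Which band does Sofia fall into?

Homework: drop 59 → average of remaining 5 = 362/5 = 72.4
Weighted total:
  Written exam 67 × 0.07 = 4.69
  Capstone 100 × 0.4 = 40
  Reading responses 91 × 0.19 = 17.29
  Homework 72.4 × 0.14 = 10.136
  Studio work 85 × 0.13 = 11.05
  Final exam 88 × 0.07 = 6.16
Sum = 89.326
89.326 is ≥ 71.5 and < 92 → Meets

Meets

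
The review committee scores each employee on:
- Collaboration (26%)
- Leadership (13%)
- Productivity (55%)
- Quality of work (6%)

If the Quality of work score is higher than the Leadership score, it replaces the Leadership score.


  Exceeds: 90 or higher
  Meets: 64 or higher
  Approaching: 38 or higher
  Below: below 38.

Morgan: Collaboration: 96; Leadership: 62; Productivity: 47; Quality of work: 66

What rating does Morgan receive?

Approaching

Quality of work (66) > Leadership (62), so Leadership counts as 66.
Weighted total:
  Collaboration 96 × 0.26 = 24.96
  Leadership 66 × 0.13 = 8.58
  Productivity 47 × 0.55 = 25.85
  Quality of work 66 × 0.06 = 3.96
Sum = 63.35
63.35 is ≥ 38 and < 64 → Approaching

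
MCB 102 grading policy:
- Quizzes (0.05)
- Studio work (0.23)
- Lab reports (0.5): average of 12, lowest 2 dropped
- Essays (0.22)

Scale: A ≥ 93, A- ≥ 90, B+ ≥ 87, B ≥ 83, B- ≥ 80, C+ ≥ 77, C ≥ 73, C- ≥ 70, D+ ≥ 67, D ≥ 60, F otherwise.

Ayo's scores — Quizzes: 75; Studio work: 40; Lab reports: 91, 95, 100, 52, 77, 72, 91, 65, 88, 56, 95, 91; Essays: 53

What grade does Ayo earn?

D+

Lab reports: drop 52, 56 → average of remaining 10 = 865/10 = 86.5
Weighted total:
  Quizzes 75 × 0.05 = 3.75
  Studio work 40 × 0.23 = 9.2
  Lab reports 86.5 × 0.5 = 43.25
  Essays 53 × 0.22 = 11.66
Sum = 67.86
67.86 is ≥ 67 and < 70 → D+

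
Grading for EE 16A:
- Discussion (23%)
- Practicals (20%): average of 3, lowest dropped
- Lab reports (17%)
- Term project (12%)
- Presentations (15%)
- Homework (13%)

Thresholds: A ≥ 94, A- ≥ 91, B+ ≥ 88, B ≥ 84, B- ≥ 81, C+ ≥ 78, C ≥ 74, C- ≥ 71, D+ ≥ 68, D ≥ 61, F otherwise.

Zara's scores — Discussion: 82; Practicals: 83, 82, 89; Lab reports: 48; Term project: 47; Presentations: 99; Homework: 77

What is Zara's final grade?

C

Practicals: drop 82 → average of remaining 2 = 172/2 = 86
Weighted total:
  Discussion 82 × 0.23 = 18.86
  Practicals 86 × 0.2 = 17.2
  Lab reports 48 × 0.17 = 8.16
  Term project 47 × 0.12 = 5.64
  Presentations 99 × 0.15 = 14.85
  Homework 77 × 0.13 = 10.01
Sum = 74.72
74.72 is ≥ 74 and < 78 → C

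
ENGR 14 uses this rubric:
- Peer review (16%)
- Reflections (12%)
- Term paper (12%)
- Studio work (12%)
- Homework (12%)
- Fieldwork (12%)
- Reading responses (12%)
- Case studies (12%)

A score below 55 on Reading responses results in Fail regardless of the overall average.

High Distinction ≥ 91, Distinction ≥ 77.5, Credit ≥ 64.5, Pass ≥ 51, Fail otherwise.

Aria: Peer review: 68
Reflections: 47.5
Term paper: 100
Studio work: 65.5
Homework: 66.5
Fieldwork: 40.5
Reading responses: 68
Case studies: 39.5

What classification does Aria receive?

Pass

Reading responses score 68 ≥ 55: minimum met.
Weighted total:
  Peer review 68 × 0.16 = 10.88
  Reflections 47.5 × 0.12 = 5.7
  Term paper 100 × 0.12 = 12
  Studio work 65.5 × 0.12 = 7.86
  Homework 66.5 × 0.12 = 7.98
  Fieldwork 40.5 × 0.12 = 4.86
  Reading responses 68 × 0.12 = 8.16
  Case studies 39.5 × 0.12 = 4.74
Sum = 62.18
62.18 is ≥ 51 and < 64.5 → Pass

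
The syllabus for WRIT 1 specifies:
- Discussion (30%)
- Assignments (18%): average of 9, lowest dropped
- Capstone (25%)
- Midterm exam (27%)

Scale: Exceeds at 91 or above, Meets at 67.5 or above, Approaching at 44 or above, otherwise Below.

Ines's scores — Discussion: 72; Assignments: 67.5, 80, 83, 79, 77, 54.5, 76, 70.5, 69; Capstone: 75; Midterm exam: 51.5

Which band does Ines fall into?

Assignments: drop 54.5 → average of remaining 8 = 602/8 = 75.25
Weighted total:
  Discussion 72 × 0.3 = 21.6
  Assignments 75.25 × 0.18 = 13.545
  Capstone 75 × 0.25 = 18.75
  Midterm exam 51.5 × 0.27 = 13.905
Sum = 67.8
67.8 is ≥ 67.5 and < 91 → Meets

Meets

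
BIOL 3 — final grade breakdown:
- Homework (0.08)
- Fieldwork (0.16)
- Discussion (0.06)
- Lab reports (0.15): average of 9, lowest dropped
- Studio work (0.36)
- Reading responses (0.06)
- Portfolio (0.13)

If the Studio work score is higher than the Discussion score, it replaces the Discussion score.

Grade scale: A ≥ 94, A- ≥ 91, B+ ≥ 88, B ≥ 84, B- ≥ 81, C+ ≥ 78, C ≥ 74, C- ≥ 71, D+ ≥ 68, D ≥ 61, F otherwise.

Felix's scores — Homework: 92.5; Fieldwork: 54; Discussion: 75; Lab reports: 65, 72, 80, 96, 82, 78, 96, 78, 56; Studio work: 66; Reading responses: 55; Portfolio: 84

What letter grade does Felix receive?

D+

Lab reports: drop 56 → average of remaining 8 = 647/8 = 80.875
Studio work (66) ≤ Discussion (75), so Discussion stays at 75.
Weighted total:
  Homework 92.5 × 0.08 = 7.4
  Fieldwork 54 × 0.16 = 8.64
  Discussion 75 × 0.06 = 4.5
  Lab reports 80.875 × 0.15 = 12.13125
  Studio work 66 × 0.36 = 23.76
  Reading responses 55 × 0.06 = 3.3
  Portfolio 84 × 0.13 = 10.92
Sum = 70.65125
70.65125 is ≥ 68 and < 71 → D+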